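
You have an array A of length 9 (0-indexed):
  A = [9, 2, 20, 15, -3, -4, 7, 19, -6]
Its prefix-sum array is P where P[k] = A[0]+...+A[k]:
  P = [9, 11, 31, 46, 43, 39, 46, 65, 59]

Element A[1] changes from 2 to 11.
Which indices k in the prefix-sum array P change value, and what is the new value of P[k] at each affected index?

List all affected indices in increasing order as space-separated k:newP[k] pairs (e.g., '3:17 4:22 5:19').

P[k] = A[0] + ... + A[k]
P[k] includes A[1] iff k >= 1
Affected indices: 1, 2, ..., 8; delta = 9
  P[1]: 11 + 9 = 20
  P[2]: 31 + 9 = 40
  P[3]: 46 + 9 = 55
  P[4]: 43 + 9 = 52
  P[5]: 39 + 9 = 48
  P[6]: 46 + 9 = 55
  P[7]: 65 + 9 = 74
  P[8]: 59 + 9 = 68

Answer: 1:20 2:40 3:55 4:52 5:48 6:55 7:74 8:68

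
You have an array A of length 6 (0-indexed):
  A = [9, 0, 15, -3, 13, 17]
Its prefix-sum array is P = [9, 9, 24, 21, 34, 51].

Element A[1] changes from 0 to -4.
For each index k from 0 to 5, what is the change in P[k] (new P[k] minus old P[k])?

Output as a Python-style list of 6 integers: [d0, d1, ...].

Element change: A[1] 0 -> -4, delta = -4
For k < 1: P[k] unchanged, delta_P[k] = 0
For k >= 1: P[k] shifts by exactly -4
Delta array: [0, -4, -4, -4, -4, -4]

Answer: [0, -4, -4, -4, -4, -4]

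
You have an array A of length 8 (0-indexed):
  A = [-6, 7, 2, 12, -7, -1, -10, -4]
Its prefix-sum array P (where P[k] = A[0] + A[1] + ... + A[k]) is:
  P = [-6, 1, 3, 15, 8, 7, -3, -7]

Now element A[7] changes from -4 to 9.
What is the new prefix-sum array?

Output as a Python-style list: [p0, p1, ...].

Change: A[7] -4 -> 9, delta = 13
P[k] for k < 7: unchanged (A[7] not included)
P[k] for k >= 7: shift by delta = 13
  P[0] = -6 + 0 = -6
  P[1] = 1 + 0 = 1
  P[2] = 3 + 0 = 3
  P[3] = 15 + 0 = 15
  P[4] = 8 + 0 = 8
  P[5] = 7 + 0 = 7
  P[6] = -3 + 0 = -3
  P[7] = -7 + 13 = 6

Answer: [-6, 1, 3, 15, 8, 7, -3, 6]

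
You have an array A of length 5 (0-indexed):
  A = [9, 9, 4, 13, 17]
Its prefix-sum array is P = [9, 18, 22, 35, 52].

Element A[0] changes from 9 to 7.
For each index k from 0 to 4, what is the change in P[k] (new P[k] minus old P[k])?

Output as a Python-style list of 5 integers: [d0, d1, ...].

Element change: A[0] 9 -> 7, delta = -2
For k < 0: P[k] unchanged, delta_P[k] = 0
For k >= 0: P[k] shifts by exactly -2
Delta array: [-2, -2, -2, -2, -2]

Answer: [-2, -2, -2, -2, -2]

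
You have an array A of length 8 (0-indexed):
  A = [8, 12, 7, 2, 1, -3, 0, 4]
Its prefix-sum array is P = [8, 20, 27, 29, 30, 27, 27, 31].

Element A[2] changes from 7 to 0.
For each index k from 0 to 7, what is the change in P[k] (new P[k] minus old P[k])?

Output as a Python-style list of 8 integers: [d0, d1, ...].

Element change: A[2] 7 -> 0, delta = -7
For k < 2: P[k] unchanged, delta_P[k] = 0
For k >= 2: P[k] shifts by exactly -7
Delta array: [0, 0, -7, -7, -7, -7, -7, -7]

Answer: [0, 0, -7, -7, -7, -7, -7, -7]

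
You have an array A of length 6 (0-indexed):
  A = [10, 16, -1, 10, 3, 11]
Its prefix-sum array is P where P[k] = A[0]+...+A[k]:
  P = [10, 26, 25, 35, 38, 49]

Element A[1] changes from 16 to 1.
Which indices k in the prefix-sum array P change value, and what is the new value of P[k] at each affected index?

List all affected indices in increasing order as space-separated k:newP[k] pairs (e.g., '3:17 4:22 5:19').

P[k] = A[0] + ... + A[k]
P[k] includes A[1] iff k >= 1
Affected indices: 1, 2, ..., 5; delta = -15
  P[1]: 26 + -15 = 11
  P[2]: 25 + -15 = 10
  P[3]: 35 + -15 = 20
  P[4]: 38 + -15 = 23
  P[5]: 49 + -15 = 34

Answer: 1:11 2:10 3:20 4:23 5:34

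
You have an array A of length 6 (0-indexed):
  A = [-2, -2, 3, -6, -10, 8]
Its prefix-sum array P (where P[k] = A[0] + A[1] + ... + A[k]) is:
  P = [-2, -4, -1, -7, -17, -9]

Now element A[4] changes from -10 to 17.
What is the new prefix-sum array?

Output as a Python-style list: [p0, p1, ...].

Answer: [-2, -4, -1, -7, 10, 18]

Derivation:
Change: A[4] -10 -> 17, delta = 27
P[k] for k < 4: unchanged (A[4] not included)
P[k] for k >= 4: shift by delta = 27
  P[0] = -2 + 0 = -2
  P[1] = -4 + 0 = -4
  P[2] = -1 + 0 = -1
  P[3] = -7 + 0 = -7
  P[4] = -17 + 27 = 10
  P[5] = -9 + 27 = 18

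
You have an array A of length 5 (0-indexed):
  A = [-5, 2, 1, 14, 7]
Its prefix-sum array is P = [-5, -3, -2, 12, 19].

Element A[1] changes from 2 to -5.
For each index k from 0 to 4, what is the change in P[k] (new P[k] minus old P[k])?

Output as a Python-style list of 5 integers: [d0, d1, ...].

Answer: [0, -7, -7, -7, -7]

Derivation:
Element change: A[1] 2 -> -5, delta = -7
For k < 1: P[k] unchanged, delta_P[k] = 0
For k >= 1: P[k] shifts by exactly -7
Delta array: [0, -7, -7, -7, -7]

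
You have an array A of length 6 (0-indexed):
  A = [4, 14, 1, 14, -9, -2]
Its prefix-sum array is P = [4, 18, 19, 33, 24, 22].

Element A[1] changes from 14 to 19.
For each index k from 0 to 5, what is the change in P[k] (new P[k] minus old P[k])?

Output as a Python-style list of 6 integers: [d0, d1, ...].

Element change: A[1] 14 -> 19, delta = 5
For k < 1: P[k] unchanged, delta_P[k] = 0
For k >= 1: P[k] shifts by exactly 5
Delta array: [0, 5, 5, 5, 5, 5]

Answer: [0, 5, 5, 5, 5, 5]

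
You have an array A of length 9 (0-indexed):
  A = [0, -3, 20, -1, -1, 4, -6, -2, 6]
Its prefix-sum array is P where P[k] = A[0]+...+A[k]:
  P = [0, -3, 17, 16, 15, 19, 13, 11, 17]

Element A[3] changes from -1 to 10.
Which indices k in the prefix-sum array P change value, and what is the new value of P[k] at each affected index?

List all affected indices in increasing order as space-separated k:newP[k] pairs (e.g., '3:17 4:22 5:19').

Answer: 3:27 4:26 5:30 6:24 7:22 8:28

Derivation:
P[k] = A[0] + ... + A[k]
P[k] includes A[3] iff k >= 3
Affected indices: 3, 4, ..., 8; delta = 11
  P[3]: 16 + 11 = 27
  P[4]: 15 + 11 = 26
  P[5]: 19 + 11 = 30
  P[6]: 13 + 11 = 24
  P[7]: 11 + 11 = 22
  P[8]: 17 + 11 = 28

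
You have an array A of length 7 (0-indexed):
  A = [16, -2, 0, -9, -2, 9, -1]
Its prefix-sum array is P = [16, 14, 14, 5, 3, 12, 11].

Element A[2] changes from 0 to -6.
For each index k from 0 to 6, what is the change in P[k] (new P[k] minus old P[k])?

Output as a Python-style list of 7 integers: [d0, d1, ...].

Answer: [0, 0, -6, -6, -6, -6, -6]

Derivation:
Element change: A[2] 0 -> -6, delta = -6
For k < 2: P[k] unchanged, delta_P[k] = 0
For k >= 2: P[k] shifts by exactly -6
Delta array: [0, 0, -6, -6, -6, -6, -6]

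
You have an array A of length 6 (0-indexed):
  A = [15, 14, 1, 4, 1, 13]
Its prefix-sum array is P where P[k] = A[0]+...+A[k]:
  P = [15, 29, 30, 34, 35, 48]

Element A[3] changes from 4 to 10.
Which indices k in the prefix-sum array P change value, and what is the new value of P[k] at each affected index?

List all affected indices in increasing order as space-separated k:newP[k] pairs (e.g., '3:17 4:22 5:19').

P[k] = A[0] + ... + A[k]
P[k] includes A[3] iff k >= 3
Affected indices: 3, 4, ..., 5; delta = 6
  P[3]: 34 + 6 = 40
  P[4]: 35 + 6 = 41
  P[5]: 48 + 6 = 54

Answer: 3:40 4:41 5:54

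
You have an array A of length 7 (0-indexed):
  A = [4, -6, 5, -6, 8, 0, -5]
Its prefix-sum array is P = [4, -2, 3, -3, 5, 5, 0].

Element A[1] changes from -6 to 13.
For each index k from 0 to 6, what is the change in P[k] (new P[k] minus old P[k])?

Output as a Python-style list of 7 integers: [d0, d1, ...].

Answer: [0, 19, 19, 19, 19, 19, 19]

Derivation:
Element change: A[1] -6 -> 13, delta = 19
For k < 1: P[k] unchanged, delta_P[k] = 0
For k >= 1: P[k] shifts by exactly 19
Delta array: [0, 19, 19, 19, 19, 19, 19]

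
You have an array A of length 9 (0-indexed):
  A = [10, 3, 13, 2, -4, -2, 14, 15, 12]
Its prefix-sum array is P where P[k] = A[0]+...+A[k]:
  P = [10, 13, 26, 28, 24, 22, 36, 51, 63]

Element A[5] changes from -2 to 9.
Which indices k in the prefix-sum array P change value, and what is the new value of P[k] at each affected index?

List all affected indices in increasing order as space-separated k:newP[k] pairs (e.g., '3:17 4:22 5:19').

P[k] = A[0] + ... + A[k]
P[k] includes A[5] iff k >= 5
Affected indices: 5, 6, ..., 8; delta = 11
  P[5]: 22 + 11 = 33
  P[6]: 36 + 11 = 47
  P[7]: 51 + 11 = 62
  P[8]: 63 + 11 = 74

Answer: 5:33 6:47 7:62 8:74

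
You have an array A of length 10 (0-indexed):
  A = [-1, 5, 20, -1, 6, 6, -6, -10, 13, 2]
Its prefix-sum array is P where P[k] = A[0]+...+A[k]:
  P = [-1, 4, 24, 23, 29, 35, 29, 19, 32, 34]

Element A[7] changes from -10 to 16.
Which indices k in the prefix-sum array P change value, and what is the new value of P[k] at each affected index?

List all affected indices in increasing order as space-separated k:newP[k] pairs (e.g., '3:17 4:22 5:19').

Answer: 7:45 8:58 9:60

Derivation:
P[k] = A[0] + ... + A[k]
P[k] includes A[7] iff k >= 7
Affected indices: 7, 8, ..., 9; delta = 26
  P[7]: 19 + 26 = 45
  P[8]: 32 + 26 = 58
  P[9]: 34 + 26 = 60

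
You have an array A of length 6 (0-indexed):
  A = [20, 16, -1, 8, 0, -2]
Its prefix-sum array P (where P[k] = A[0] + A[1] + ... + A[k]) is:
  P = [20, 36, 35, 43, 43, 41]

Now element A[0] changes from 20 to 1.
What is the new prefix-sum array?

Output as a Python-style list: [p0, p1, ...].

Change: A[0] 20 -> 1, delta = -19
P[k] for k < 0: unchanged (A[0] not included)
P[k] for k >= 0: shift by delta = -19
  P[0] = 20 + -19 = 1
  P[1] = 36 + -19 = 17
  P[2] = 35 + -19 = 16
  P[3] = 43 + -19 = 24
  P[4] = 43 + -19 = 24
  P[5] = 41 + -19 = 22

Answer: [1, 17, 16, 24, 24, 22]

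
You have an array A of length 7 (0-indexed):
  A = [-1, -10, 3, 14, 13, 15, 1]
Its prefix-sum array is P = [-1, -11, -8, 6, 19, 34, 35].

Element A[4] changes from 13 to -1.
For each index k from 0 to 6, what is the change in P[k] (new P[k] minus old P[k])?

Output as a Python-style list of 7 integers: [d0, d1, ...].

Answer: [0, 0, 0, 0, -14, -14, -14]

Derivation:
Element change: A[4] 13 -> -1, delta = -14
For k < 4: P[k] unchanged, delta_P[k] = 0
For k >= 4: P[k] shifts by exactly -14
Delta array: [0, 0, 0, 0, -14, -14, -14]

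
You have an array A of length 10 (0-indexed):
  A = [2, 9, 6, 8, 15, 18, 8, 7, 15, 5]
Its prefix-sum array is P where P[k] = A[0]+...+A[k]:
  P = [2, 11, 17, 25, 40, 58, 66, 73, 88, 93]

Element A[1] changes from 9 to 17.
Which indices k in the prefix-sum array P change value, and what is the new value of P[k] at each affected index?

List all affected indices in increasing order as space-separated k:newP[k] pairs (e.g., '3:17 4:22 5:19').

Answer: 1:19 2:25 3:33 4:48 5:66 6:74 7:81 8:96 9:101

Derivation:
P[k] = A[0] + ... + A[k]
P[k] includes A[1] iff k >= 1
Affected indices: 1, 2, ..., 9; delta = 8
  P[1]: 11 + 8 = 19
  P[2]: 17 + 8 = 25
  P[3]: 25 + 8 = 33
  P[4]: 40 + 8 = 48
  P[5]: 58 + 8 = 66
  P[6]: 66 + 8 = 74
  P[7]: 73 + 8 = 81
  P[8]: 88 + 8 = 96
  P[9]: 93 + 8 = 101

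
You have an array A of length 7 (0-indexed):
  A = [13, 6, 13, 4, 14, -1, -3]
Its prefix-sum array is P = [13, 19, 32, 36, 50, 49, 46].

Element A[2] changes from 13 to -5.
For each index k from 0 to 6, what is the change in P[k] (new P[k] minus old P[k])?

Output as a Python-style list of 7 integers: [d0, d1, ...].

Element change: A[2] 13 -> -5, delta = -18
For k < 2: P[k] unchanged, delta_P[k] = 0
For k >= 2: P[k] shifts by exactly -18
Delta array: [0, 0, -18, -18, -18, -18, -18]

Answer: [0, 0, -18, -18, -18, -18, -18]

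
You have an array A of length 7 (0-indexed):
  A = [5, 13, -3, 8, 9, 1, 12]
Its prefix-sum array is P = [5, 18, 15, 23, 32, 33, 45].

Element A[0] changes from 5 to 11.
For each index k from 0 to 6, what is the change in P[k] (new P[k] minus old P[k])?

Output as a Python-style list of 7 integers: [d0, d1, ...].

Element change: A[0] 5 -> 11, delta = 6
For k < 0: P[k] unchanged, delta_P[k] = 0
For k >= 0: P[k] shifts by exactly 6
Delta array: [6, 6, 6, 6, 6, 6, 6]

Answer: [6, 6, 6, 6, 6, 6, 6]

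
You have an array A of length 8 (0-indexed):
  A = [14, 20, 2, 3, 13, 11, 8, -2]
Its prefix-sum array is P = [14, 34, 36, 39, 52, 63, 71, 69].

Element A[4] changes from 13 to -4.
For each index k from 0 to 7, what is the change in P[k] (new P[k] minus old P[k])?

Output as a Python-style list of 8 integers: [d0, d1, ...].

Answer: [0, 0, 0, 0, -17, -17, -17, -17]

Derivation:
Element change: A[4] 13 -> -4, delta = -17
For k < 4: P[k] unchanged, delta_P[k] = 0
For k >= 4: P[k] shifts by exactly -17
Delta array: [0, 0, 0, 0, -17, -17, -17, -17]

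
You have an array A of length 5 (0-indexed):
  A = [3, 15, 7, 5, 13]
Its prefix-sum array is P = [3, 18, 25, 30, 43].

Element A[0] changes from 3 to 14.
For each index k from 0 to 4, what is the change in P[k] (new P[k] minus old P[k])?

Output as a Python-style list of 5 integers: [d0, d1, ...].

Element change: A[0] 3 -> 14, delta = 11
For k < 0: P[k] unchanged, delta_P[k] = 0
For k >= 0: P[k] shifts by exactly 11
Delta array: [11, 11, 11, 11, 11]

Answer: [11, 11, 11, 11, 11]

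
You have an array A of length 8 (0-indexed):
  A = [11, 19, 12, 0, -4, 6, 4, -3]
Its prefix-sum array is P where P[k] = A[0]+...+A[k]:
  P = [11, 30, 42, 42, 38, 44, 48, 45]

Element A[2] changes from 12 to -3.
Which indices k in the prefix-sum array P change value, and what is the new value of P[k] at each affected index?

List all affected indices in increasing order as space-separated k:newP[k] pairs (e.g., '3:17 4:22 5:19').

Answer: 2:27 3:27 4:23 5:29 6:33 7:30

Derivation:
P[k] = A[0] + ... + A[k]
P[k] includes A[2] iff k >= 2
Affected indices: 2, 3, ..., 7; delta = -15
  P[2]: 42 + -15 = 27
  P[3]: 42 + -15 = 27
  P[4]: 38 + -15 = 23
  P[5]: 44 + -15 = 29
  P[6]: 48 + -15 = 33
  P[7]: 45 + -15 = 30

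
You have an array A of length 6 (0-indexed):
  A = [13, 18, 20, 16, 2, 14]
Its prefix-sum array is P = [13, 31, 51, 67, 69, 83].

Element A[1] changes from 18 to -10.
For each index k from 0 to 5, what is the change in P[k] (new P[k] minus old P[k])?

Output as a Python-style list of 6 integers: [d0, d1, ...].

Element change: A[1] 18 -> -10, delta = -28
For k < 1: P[k] unchanged, delta_P[k] = 0
For k >= 1: P[k] shifts by exactly -28
Delta array: [0, -28, -28, -28, -28, -28]

Answer: [0, -28, -28, -28, -28, -28]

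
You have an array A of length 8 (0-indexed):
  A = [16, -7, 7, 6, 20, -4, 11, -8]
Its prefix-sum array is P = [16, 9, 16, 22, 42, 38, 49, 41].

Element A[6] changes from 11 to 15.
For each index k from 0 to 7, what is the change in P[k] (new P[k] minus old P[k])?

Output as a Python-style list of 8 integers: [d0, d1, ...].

Element change: A[6] 11 -> 15, delta = 4
For k < 6: P[k] unchanged, delta_P[k] = 0
For k >= 6: P[k] shifts by exactly 4
Delta array: [0, 0, 0, 0, 0, 0, 4, 4]

Answer: [0, 0, 0, 0, 0, 0, 4, 4]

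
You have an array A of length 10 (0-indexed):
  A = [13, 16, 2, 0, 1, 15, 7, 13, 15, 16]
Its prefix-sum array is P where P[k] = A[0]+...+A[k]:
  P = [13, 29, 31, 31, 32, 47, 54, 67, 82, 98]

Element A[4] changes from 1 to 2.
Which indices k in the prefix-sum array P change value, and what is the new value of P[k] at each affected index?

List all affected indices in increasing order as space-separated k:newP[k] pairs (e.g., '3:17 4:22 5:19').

Answer: 4:33 5:48 6:55 7:68 8:83 9:99

Derivation:
P[k] = A[0] + ... + A[k]
P[k] includes A[4] iff k >= 4
Affected indices: 4, 5, ..., 9; delta = 1
  P[4]: 32 + 1 = 33
  P[5]: 47 + 1 = 48
  P[6]: 54 + 1 = 55
  P[7]: 67 + 1 = 68
  P[8]: 82 + 1 = 83
  P[9]: 98 + 1 = 99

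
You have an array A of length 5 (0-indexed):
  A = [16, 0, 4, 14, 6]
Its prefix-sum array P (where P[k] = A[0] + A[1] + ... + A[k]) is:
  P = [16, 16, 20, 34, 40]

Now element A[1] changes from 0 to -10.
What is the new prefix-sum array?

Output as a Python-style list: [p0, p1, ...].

Answer: [16, 6, 10, 24, 30]

Derivation:
Change: A[1] 0 -> -10, delta = -10
P[k] for k < 1: unchanged (A[1] not included)
P[k] for k >= 1: shift by delta = -10
  P[0] = 16 + 0 = 16
  P[1] = 16 + -10 = 6
  P[2] = 20 + -10 = 10
  P[3] = 34 + -10 = 24
  P[4] = 40 + -10 = 30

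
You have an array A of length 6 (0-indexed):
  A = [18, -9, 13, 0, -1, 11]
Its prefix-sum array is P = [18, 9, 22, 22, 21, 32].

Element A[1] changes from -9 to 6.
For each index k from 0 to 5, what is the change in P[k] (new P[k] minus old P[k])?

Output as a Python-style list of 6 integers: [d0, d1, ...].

Answer: [0, 15, 15, 15, 15, 15]

Derivation:
Element change: A[1] -9 -> 6, delta = 15
For k < 1: P[k] unchanged, delta_P[k] = 0
For k >= 1: P[k] shifts by exactly 15
Delta array: [0, 15, 15, 15, 15, 15]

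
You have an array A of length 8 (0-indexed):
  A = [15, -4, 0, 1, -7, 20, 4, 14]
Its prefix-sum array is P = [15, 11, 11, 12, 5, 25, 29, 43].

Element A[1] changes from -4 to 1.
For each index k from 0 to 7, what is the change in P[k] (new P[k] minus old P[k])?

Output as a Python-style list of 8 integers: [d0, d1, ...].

Answer: [0, 5, 5, 5, 5, 5, 5, 5]

Derivation:
Element change: A[1] -4 -> 1, delta = 5
For k < 1: P[k] unchanged, delta_P[k] = 0
For k >= 1: P[k] shifts by exactly 5
Delta array: [0, 5, 5, 5, 5, 5, 5, 5]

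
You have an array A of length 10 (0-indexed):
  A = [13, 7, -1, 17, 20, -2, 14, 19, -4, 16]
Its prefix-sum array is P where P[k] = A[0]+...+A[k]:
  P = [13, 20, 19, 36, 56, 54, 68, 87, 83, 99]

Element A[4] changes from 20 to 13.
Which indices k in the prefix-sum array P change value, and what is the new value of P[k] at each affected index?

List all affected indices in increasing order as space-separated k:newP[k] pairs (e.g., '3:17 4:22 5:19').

Answer: 4:49 5:47 6:61 7:80 8:76 9:92

Derivation:
P[k] = A[0] + ... + A[k]
P[k] includes A[4] iff k >= 4
Affected indices: 4, 5, ..., 9; delta = -7
  P[4]: 56 + -7 = 49
  P[5]: 54 + -7 = 47
  P[6]: 68 + -7 = 61
  P[7]: 87 + -7 = 80
  P[8]: 83 + -7 = 76
  P[9]: 99 + -7 = 92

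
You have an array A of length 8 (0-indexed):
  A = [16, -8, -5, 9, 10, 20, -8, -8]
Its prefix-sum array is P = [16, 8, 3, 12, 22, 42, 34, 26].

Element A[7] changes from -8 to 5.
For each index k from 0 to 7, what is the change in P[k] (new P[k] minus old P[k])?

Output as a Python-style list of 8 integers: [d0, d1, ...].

Answer: [0, 0, 0, 0, 0, 0, 0, 13]

Derivation:
Element change: A[7] -8 -> 5, delta = 13
For k < 7: P[k] unchanged, delta_P[k] = 0
For k >= 7: P[k] shifts by exactly 13
Delta array: [0, 0, 0, 0, 0, 0, 0, 13]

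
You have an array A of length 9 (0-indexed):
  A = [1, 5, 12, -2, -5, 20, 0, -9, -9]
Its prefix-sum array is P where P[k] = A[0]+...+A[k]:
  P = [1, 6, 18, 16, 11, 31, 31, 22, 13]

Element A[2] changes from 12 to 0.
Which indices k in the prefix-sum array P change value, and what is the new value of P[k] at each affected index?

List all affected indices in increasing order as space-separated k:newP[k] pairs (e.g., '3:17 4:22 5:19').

Answer: 2:6 3:4 4:-1 5:19 6:19 7:10 8:1

Derivation:
P[k] = A[0] + ... + A[k]
P[k] includes A[2] iff k >= 2
Affected indices: 2, 3, ..., 8; delta = -12
  P[2]: 18 + -12 = 6
  P[3]: 16 + -12 = 4
  P[4]: 11 + -12 = -1
  P[5]: 31 + -12 = 19
  P[6]: 31 + -12 = 19
  P[7]: 22 + -12 = 10
  P[8]: 13 + -12 = 1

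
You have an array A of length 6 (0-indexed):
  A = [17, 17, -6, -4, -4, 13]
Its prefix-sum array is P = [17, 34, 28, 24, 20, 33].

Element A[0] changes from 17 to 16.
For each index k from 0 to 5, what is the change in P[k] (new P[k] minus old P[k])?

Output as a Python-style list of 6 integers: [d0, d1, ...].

Element change: A[0] 17 -> 16, delta = -1
For k < 0: P[k] unchanged, delta_P[k] = 0
For k >= 0: P[k] shifts by exactly -1
Delta array: [-1, -1, -1, -1, -1, -1]

Answer: [-1, -1, -1, -1, -1, -1]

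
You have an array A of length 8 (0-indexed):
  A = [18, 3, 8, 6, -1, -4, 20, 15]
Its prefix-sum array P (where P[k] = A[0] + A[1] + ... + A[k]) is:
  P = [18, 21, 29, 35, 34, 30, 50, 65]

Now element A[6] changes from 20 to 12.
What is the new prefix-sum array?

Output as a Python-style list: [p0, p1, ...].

Answer: [18, 21, 29, 35, 34, 30, 42, 57]

Derivation:
Change: A[6] 20 -> 12, delta = -8
P[k] for k < 6: unchanged (A[6] not included)
P[k] for k >= 6: shift by delta = -8
  P[0] = 18 + 0 = 18
  P[1] = 21 + 0 = 21
  P[2] = 29 + 0 = 29
  P[3] = 35 + 0 = 35
  P[4] = 34 + 0 = 34
  P[5] = 30 + 0 = 30
  P[6] = 50 + -8 = 42
  P[7] = 65 + -8 = 57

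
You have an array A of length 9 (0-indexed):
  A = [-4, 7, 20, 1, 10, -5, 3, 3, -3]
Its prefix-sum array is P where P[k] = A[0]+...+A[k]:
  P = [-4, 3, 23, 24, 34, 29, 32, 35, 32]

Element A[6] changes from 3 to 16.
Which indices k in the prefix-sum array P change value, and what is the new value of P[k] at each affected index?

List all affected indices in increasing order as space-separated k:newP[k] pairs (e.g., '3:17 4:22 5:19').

P[k] = A[0] + ... + A[k]
P[k] includes A[6] iff k >= 6
Affected indices: 6, 7, ..., 8; delta = 13
  P[6]: 32 + 13 = 45
  P[7]: 35 + 13 = 48
  P[8]: 32 + 13 = 45

Answer: 6:45 7:48 8:45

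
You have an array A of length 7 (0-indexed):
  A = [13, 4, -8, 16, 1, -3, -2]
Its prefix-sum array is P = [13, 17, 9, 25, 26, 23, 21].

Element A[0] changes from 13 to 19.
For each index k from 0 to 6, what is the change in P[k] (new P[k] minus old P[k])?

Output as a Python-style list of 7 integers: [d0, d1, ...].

Answer: [6, 6, 6, 6, 6, 6, 6]

Derivation:
Element change: A[0] 13 -> 19, delta = 6
For k < 0: P[k] unchanged, delta_P[k] = 0
For k >= 0: P[k] shifts by exactly 6
Delta array: [6, 6, 6, 6, 6, 6, 6]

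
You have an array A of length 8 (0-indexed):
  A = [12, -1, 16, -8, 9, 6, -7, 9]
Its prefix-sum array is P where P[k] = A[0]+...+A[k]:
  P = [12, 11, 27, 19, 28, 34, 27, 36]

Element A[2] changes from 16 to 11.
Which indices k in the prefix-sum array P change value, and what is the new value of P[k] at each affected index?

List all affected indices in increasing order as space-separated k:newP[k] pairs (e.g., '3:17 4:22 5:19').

Answer: 2:22 3:14 4:23 5:29 6:22 7:31

Derivation:
P[k] = A[0] + ... + A[k]
P[k] includes A[2] iff k >= 2
Affected indices: 2, 3, ..., 7; delta = -5
  P[2]: 27 + -5 = 22
  P[3]: 19 + -5 = 14
  P[4]: 28 + -5 = 23
  P[5]: 34 + -5 = 29
  P[6]: 27 + -5 = 22
  P[7]: 36 + -5 = 31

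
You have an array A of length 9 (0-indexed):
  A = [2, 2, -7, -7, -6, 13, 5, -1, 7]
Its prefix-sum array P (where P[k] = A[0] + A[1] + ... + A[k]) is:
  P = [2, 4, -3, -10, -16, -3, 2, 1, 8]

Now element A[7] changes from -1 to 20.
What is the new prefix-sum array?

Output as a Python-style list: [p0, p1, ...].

Answer: [2, 4, -3, -10, -16, -3, 2, 22, 29]

Derivation:
Change: A[7] -1 -> 20, delta = 21
P[k] for k < 7: unchanged (A[7] not included)
P[k] for k >= 7: shift by delta = 21
  P[0] = 2 + 0 = 2
  P[1] = 4 + 0 = 4
  P[2] = -3 + 0 = -3
  P[3] = -10 + 0 = -10
  P[4] = -16 + 0 = -16
  P[5] = -3 + 0 = -3
  P[6] = 2 + 0 = 2
  P[7] = 1 + 21 = 22
  P[8] = 8 + 21 = 29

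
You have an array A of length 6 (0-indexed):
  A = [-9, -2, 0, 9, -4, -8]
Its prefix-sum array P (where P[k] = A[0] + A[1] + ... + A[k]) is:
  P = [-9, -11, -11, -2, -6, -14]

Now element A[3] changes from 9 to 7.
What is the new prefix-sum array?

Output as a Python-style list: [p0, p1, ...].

Answer: [-9, -11, -11, -4, -8, -16]

Derivation:
Change: A[3] 9 -> 7, delta = -2
P[k] for k < 3: unchanged (A[3] not included)
P[k] for k >= 3: shift by delta = -2
  P[0] = -9 + 0 = -9
  P[1] = -11 + 0 = -11
  P[2] = -11 + 0 = -11
  P[3] = -2 + -2 = -4
  P[4] = -6 + -2 = -8
  P[5] = -14 + -2 = -16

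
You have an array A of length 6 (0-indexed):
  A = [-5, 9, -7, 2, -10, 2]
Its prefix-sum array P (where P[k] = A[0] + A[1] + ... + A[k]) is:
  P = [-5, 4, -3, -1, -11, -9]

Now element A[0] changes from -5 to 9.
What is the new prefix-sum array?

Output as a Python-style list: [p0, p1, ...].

Change: A[0] -5 -> 9, delta = 14
P[k] for k < 0: unchanged (A[0] not included)
P[k] for k >= 0: shift by delta = 14
  P[0] = -5 + 14 = 9
  P[1] = 4 + 14 = 18
  P[2] = -3 + 14 = 11
  P[3] = -1 + 14 = 13
  P[4] = -11 + 14 = 3
  P[5] = -9 + 14 = 5

Answer: [9, 18, 11, 13, 3, 5]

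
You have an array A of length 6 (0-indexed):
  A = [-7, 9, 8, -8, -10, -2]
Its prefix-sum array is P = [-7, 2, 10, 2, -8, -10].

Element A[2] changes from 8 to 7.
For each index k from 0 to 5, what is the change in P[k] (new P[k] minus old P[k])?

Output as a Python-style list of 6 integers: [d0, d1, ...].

Element change: A[2] 8 -> 7, delta = -1
For k < 2: P[k] unchanged, delta_P[k] = 0
For k >= 2: P[k] shifts by exactly -1
Delta array: [0, 0, -1, -1, -1, -1]

Answer: [0, 0, -1, -1, -1, -1]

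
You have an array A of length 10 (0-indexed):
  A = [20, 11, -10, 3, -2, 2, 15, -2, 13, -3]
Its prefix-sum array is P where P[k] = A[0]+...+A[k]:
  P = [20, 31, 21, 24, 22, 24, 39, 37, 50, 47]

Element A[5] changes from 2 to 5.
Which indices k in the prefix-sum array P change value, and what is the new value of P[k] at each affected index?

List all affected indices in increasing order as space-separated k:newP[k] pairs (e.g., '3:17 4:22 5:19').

P[k] = A[0] + ... + A[k]
P[k] includes A[5] iff k >= 5
Affected indices: 5, 6, ..., 9; delta = 3
  P[5]: 24 + 3 = 27
  P[6]: 39 + 3 = 42
  P[7]: 37 + 3 = 40
  P[8]: 50 + 3 = 53
  P[9]: 47 + 3 = 50

Answer: 5:27 6:42 7:40 8:53 9:50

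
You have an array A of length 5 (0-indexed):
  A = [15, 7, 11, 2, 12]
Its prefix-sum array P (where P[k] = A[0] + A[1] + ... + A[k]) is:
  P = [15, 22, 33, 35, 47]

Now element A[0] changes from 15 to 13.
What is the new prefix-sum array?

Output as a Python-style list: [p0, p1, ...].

Answer: [13, 20, 31, 33, 45]

Derivation:
Change: A[0] 15 -> 13, delta = -2
P[k] for k < 0: unchanged (A[0] not included)
P[k] for k >= 0: shift by delta = -2
  P[0] = 15 + -2 = 13
  P[1] = 22 + -2 = 20
  P[2] = 33 + -2 = 31
  P[3] = 35 + -2 = 33
  P[4] = 47 + -2 = 45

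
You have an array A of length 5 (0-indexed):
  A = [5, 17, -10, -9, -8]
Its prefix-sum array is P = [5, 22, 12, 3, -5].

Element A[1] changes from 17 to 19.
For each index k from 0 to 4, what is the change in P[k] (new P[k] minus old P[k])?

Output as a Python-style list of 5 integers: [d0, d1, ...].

Element change: A[1] 17 -> 19, delta = 2
For k < 1: P[k] unchanged, delta_P[k] = 0
For k >= 1: P[k] shifts by exactly 2
Delta array: [0, 2, 2, 2, 2]

Answer: [0, 2, 2, 2, 2]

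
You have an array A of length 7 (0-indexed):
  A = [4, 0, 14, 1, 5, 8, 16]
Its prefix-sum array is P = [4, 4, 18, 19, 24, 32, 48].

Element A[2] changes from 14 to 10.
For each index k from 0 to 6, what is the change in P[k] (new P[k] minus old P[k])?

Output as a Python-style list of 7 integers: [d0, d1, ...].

Element change: A[2] 14 -> 10, delta = -4
For k < 2: P[k] unchanged, delta_P[k] = 0
For k >= 2: P[k] shifts by exactly -4
Delta array: [0, 0, -4, -4, -4, -4, -4]

Answer: [0, 0, -4, -4, -4, -4, -4]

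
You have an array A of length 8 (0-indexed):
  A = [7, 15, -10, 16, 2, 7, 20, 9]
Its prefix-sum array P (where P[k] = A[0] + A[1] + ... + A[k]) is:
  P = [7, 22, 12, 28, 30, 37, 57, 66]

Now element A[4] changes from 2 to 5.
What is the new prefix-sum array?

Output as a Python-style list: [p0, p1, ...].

Answer: [7, 22, 12, 28, 33, 40, 60, 69]

Derivation:
Change: A[4] 2 -> 5, delta = 3
P[k] for k < 4: unchanged (A[4] not included)
P[k] for k >= 4: shift by delta = 3
  P[0] = 7 + 0 = 7
  P[1] = 22 + 0 = 22
  P[2] = 12 + 0 = 12
  P[3] = 28 + 0 = 28
  P[4] = 30 + 3 = 33
  P[5] = 37 + 3 = 40
  P[6] = 57 + 3 = 60
  P[7] = 66 + 3 = 69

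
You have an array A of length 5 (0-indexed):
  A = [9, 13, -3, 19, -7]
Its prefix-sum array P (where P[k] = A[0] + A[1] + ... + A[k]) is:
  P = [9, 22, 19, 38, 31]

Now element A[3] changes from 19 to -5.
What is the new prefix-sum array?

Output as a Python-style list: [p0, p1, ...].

Answer: [9, 22, 19, 14, 7]

Derivation:
Change: A[3] 19 -> -5, delta = -24
P[k] for k < 3: unchanged (A[3] not included)
P[k] for k >= 3: shift by delta = -24
  P[0] = 9 + 0 = 9
  P[1] = 22 + 0 = 22
  P[2] = 19 + 0 = 19
  P[3] = 38 + -24 = 14
  P[4] = 31 + -24 = 7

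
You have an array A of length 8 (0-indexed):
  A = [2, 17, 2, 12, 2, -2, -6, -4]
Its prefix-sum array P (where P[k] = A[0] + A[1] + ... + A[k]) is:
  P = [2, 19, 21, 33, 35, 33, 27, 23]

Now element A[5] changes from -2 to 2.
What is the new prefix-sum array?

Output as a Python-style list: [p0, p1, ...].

Change: A[5] -2 -> 2, delta = 4
P[k] for k < 5: unchanged (A[5] not included)
P[k] for k >= 5: shift by delta = 4
  P[0] = 2 + 0 = 2
  P[1] = 19 + 0 = 19
  P[2] = 21 + 0 = 21
  P[3] = 33 + 0 = 33
  P[4] = 35 + 0 = 35
  P[5] = 33 + 4 = 37
  P[6] = 27 + 4 = 31
  P[7] = 23 + 4 = 27

Answer: [2, 19, 21, 33, 35, 37, 31, 27]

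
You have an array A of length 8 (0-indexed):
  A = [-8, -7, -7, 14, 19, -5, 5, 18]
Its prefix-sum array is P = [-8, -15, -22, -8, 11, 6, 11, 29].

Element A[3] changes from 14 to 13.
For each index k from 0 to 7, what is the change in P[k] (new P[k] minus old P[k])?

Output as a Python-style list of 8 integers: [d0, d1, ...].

Element change: A[3] 14 -> 13, delta = -1
For k < 3: P[k] unchanged, delta_P[k] = 0
For k >= 3: P[k] shifts by exactly -1
Delta array: [0, 0, 0, -1, -1, -1, -1, -1]

Answer: [0, 0, 0, -1, -1, -1, -1, -1]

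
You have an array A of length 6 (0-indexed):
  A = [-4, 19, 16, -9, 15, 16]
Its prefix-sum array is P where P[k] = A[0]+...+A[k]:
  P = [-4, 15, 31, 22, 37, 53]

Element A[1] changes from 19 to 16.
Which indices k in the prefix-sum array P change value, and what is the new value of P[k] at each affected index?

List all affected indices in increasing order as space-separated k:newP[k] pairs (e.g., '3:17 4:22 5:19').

P[k] = A[0] + ... + A[k]
P[k] includes A[1] iff k >= 1
Affected indices: 1, 2, ..., 5; delta = -3
  P[1]: 15 + -3 = 12
  P[2]: 31 + -3 = 28
  P[3]: 22 + -3 = 19
  P[4]: 37 + -3 = 34
  P[5]: 53 + -3 = 50

Answer: 1:12 2:28 3:19 4:34 5:50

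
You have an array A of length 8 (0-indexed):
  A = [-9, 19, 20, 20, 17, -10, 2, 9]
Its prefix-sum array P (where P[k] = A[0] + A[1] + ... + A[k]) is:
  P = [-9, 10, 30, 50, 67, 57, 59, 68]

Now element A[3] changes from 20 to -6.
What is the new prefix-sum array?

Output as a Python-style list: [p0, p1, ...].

Change: A[3] 20 -> -6, delta = -26
P[k] for k < 3: unchanged (A[3] not included)
P[k] for k >= 3: shift by delta = -26
  P[0] = -9 + 0 = -9
  P[1] = 10 + 0 = 10
  P[2] = 30 + 0 = 30
  P[3] = 50 + -26 = 24
  P[4] = 67 + -26 = 41
  P[5] = 57 + -26 = 31
  P[6] = 59 + -26 = 33
  P[7] = 68 + -26 = 42

Answer: [-9, 10, 30, 24, 41, 31, 33, 42]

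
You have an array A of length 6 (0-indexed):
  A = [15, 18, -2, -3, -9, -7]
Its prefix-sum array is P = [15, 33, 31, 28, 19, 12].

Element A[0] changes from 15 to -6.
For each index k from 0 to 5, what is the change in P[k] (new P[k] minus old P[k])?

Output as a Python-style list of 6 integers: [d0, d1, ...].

Answer: [-21, -21, -21, -21, -21, -21]

Derivation:
Element change: A[0] 15 -> -6, delta = -21
For k < 0: P[k] unchanged, delta_P[k] = 0
For k >= 0: P[k] shifts by exactly -21
Delta array: [-21, -21, -21, -21, -21, -21]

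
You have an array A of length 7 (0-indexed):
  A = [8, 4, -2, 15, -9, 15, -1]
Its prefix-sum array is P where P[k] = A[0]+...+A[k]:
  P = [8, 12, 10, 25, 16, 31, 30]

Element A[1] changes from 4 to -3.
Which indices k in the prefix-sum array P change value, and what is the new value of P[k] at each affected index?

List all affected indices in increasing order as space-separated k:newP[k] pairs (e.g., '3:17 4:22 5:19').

Answer: 1:5 2:3 3:18 4:9 5:24 6:23

Derivation:
P[k] = A[0] + ... + A[k]
P[k] includes A[1] iff k >= 1
Affected indices: 1, 2, ..., 6; delta = -7
  P[1]: 12 + -7 = 5
  P[2]: 10 + -7 = 3
  P[3]: 25 + -7 = 18
  P[4]: 16 + -7 = 9
  P[5]: 31 + -7 = 24
  P[6]: 30 + -7 = 23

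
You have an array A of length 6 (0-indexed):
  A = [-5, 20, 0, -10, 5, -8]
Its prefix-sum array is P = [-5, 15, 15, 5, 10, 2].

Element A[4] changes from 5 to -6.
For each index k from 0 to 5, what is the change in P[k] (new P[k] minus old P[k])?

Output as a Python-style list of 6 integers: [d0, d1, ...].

Element change: A[4] 5 -> -6, delta = -11
For k < 4: P[k] unchanged, delta_P[k] = 0
For k >= 4: P[k] shifts by exactly -11
Delta array: [0, 0, 0, 0, -11, -11]

Answer: [0, 0, 0, 0, -11, -11]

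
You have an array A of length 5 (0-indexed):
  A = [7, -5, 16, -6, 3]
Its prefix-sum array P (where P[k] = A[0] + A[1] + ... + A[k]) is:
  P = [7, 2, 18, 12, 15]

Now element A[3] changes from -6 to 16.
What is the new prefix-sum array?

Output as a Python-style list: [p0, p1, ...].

Change: A[3] -6 -> 16, delta = 22
P[k] for k < 3: unchanged (A[3] not included)
P[k] for k >= 3: shift by delta = 22
  P[0] = 7 + 0 = 7
  P[1] = 2 + 0 = 2
  P[2] = 18 + 0 = 18
  P[3] = 12 + 22 = 34
  P[4] = 15 + 22 = 37

Answer: [7, 2, 18, 34, 37]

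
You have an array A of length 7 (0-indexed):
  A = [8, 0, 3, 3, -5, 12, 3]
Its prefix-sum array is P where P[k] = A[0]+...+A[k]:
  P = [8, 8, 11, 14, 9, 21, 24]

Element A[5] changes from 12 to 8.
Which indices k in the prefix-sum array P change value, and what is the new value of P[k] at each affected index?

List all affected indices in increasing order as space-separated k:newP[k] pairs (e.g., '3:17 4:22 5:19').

P[k] = A[0] + ... + A[k]
P[k] includes A[5] iff k >= 5
Affected indices: 5, 6, ..., 6; delta = -4
  P[5]: 21 + -4 = 17
  P[6]: 24 + -4 = 20

Answer: 5:17 6:20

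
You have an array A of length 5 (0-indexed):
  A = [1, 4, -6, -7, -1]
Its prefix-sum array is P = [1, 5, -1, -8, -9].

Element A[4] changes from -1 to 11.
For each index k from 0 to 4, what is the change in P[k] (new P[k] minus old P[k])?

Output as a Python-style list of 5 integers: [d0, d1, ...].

Answer: [0, 0, 0, 0, 12]

Derivation:
Element change: A[4] -1 -> 11, delta = 12
For k < 4: P[k] unchanged, delta_P[k] = 0
For k >= 4: P[k] shifts by exactly 12
Delta array: [0, 0, 0, 0, 12]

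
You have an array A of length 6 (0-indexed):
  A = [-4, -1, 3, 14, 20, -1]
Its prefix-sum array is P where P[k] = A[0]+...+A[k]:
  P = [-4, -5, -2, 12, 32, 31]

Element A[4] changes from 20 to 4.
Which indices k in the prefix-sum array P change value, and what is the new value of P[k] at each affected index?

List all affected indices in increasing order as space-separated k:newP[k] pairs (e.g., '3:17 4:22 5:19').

P[k] = A[0] + ... + A[k]
P[k] includes A[4] iff k >= 4
Affected indices: 4, 5, ..., 5; delta = -16
  P[4]: 32 + -16 = 16
  P[5]: 31 + -16 = 15

Answer: 4:16 5:15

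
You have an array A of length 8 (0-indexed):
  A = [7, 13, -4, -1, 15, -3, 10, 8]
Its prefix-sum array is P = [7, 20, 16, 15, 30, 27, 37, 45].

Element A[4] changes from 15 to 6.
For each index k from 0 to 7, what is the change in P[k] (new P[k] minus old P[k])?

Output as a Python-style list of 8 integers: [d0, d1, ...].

Element change: A[4] 15 -> 6, delta = -9
For k < 4: P[k] unchanged, delta_P[k] = 0
For k >= 4: P[k] shifts by exactly -9
Delta array: [0, 0, 0, 0, -9, -9, -9, -9]

Answer: [0, 0, 0, 0, -9, -9, -9, -9]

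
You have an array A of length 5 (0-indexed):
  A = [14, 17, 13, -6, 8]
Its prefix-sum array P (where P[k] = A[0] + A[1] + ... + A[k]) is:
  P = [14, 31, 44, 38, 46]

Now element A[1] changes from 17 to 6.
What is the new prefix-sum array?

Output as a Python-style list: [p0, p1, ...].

Answer: [14, 20, 33, 27, 35]

Derivation:
Change: A[1] 17 -> 6, delta = -11
P[k] for k < 1: unchanged (A[1] not included)
P[k] for k >= 1: shift by delta = -11
  P[0] = 14 + 0 = 14
  P[1] = 31 + -11 = 20
  P[2] = 44 + -11 = 33
  P[3] = 38 + -11 = 27
  P[4] = 46 + -11 = 35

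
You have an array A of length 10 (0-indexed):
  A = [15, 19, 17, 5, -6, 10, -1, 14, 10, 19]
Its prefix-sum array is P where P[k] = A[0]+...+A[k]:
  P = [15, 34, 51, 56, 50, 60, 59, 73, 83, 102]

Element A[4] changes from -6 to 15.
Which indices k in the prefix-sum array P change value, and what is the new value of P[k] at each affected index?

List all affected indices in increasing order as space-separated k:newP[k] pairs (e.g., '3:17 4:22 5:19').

P[k] = A[0] + ... + A[k]
P[k] includes A[4] iff k >= 4
Affected indices: 4, 5, ..., 9; delta = 21
  P[4]: 50 + 21 = 71
  P[5]: 60 + 21 = 81
  P[6]: 59 + 21 = 80
  P[7]: 73 + 21 = 94
  P[8]: 83 + 21 = 104
  P[9]: 102 + 21 = 123

Answer: 4:71 5:81 6:80 7:94 8:104 9:123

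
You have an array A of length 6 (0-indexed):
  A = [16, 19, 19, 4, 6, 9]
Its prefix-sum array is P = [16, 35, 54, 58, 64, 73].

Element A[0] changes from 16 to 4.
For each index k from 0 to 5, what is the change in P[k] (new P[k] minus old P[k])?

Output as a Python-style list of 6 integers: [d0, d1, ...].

Answer: [-12, -12, -12, -12, -12, -12]

Derivation:
Element change: A[0] 16 -> 4, delta = -12
For k < 0: P[k] unchanged, delta_P[k] = 0
For k >= 0: P[k] shifts by exactly -12
Delta array: [-12, -12, -12, -12, -12, -12]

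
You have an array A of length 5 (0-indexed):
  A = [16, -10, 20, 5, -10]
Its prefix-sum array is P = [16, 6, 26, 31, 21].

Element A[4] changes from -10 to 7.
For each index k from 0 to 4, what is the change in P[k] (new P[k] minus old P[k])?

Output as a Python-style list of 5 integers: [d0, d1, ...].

Answer: [0, 0, 0, 0, 17]

Derivation:
Element change: A[4] -10 -> 7, delta = 17
For k < 4: P[k] unchanged, delta_P[k] = 0
For k >= 4: P[k] shifts by exactly 17
Delta array: [0, 0, 0, 0, 17]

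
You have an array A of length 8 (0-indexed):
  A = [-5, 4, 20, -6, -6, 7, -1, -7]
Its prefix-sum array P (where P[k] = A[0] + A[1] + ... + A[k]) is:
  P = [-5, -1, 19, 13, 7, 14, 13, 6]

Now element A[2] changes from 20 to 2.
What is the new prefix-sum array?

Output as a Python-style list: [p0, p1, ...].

Answer: [-5, -1, 1, -5, -11, -4, -5, -12]

Derivation:
Change: A[2] 20 -> 2, delta = -18
P[k] for k < 2: unchanged (A[2] not included)
P[k] for k >= 2: shift by delta = -18
  P[0] = -5 + 0 = -5
  P[1] = -1 + 0 = -1
  P[2] = 19 + -18 = 1
  P[3] = 13 + -18 = -5
  P[4] = 7 + -18 = -11
  P[5] = 14 + -18 = -4
  P[6] = 13 + -18 = -5
  P[7] = 6 + -18 = -12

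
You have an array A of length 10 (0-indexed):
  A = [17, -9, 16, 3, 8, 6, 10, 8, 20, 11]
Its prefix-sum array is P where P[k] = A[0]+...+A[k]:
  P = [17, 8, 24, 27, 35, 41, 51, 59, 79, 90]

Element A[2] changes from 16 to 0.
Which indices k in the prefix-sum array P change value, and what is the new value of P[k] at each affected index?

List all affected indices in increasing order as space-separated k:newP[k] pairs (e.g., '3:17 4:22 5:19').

Answer: 2:8 3:11 4:19 5:25 6:35 7:43 8:63 9:74

Derivation:
P[k] = A[0] + ... + A[k]
P[k] includes A[2] iff k >= 2
Affected indices: 2, 3, ..., 9; delta = -16
  P[2]: 24 + -16 = 8
  P[3]: 27 + -16 = 11
  P[4]: 35 + -16 = 19
  P[5]: 41 + -16 = 25
  P[6]: 51 + -16 = 35
  P[7]: 59 + -16 = 43
  P[8]: 79 + -16 = 63
  P[9]: 90 + -16 = 74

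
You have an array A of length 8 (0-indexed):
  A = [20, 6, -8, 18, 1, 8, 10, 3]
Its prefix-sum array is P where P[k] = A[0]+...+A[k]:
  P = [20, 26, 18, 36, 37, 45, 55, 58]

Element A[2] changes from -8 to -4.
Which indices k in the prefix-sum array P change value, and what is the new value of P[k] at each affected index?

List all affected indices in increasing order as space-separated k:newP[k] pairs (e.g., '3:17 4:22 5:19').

Answer: 2:22 3:40 4:41 5:49 6:59 7:62

Derivation:
P[k] = A[0] + ... + A[k]
P[k] includes A[2] iff k >= 2
Affected indices: 2, 3, ..., 7; delta = 4
  P[2]: 18 + 4 = 22
  P[3]: 36 + 4 = 40
  P[4]: 37 + 4 = 41
  P[5]: 45 + 4 = 49
  P[6]: 55 + 4 = 59
  P[7]: 58 + 4 = 62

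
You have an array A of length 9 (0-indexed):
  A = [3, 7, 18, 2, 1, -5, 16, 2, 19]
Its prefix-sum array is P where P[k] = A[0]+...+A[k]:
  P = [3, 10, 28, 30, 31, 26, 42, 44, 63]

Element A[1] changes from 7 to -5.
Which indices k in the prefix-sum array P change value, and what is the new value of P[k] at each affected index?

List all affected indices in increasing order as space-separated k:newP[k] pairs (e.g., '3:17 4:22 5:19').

Answer: 1:-2 2:16 3:18 4:19 5:14 6:30 7:32 8:51

Derivation:
P[k] = A[0] + ... + A[k]
P[k] includes A[1] iff k >= 1
Affected indices: 1, 2, ..., 8; delta = -12
  P[1]: 10 + -12 = -2
  P[2]: 28 + -12 = 16
  P[3]: 30 + -12 = 18
  P[4]: 31 + -12 = 19
  P[5]: 26 + -12 = 14
  P[6]: 42 + -12 = 30
  P[7]: 44 + -12 = 32
  P[8]: 63 + -12 = 51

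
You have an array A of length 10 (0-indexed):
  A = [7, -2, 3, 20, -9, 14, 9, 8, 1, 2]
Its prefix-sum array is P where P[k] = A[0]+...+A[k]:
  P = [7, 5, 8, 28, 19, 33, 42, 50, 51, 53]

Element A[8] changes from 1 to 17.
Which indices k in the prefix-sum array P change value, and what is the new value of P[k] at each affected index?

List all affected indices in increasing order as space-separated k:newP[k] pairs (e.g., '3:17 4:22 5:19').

P[k] = A[0] + ... + A[k]
P[k] includes A[8] iff k >= 8
Affected indices: 8, 9, ..., 9; delta = 16
  P[8]: 51 + 16 = 67
  P[9]: 53 + 16 = 69

Answer: 8:67 9:69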